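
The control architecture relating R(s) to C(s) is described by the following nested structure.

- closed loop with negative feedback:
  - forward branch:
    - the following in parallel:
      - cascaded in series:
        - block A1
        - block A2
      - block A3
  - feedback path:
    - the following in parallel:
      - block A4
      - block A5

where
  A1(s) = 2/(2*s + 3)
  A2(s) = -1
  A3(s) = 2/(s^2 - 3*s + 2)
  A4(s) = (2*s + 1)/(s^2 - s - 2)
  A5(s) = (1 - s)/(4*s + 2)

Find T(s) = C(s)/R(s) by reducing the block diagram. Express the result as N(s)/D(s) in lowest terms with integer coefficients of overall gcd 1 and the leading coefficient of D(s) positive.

Answer: (-4*s^5 + 22*s^4 + 4*s^3 - 48*s^2 - 30*s - 4)/(4*s^6 - 7*s^5 - 32*s^4 + 68*s^3 + 80*s^2 - 11*s - 12)

Working:
Step 1: series reduction of A1, A2; result (-2)/(2*s + 3)
Step 2: add (A1*A2), A3 (parallel); result (-2*s^2 + 10*s + 2)/(2*s^3 - 3*s^2 - 5*s + 6)
Step 3: sum the parallel branches A4, A5; result (-s^3 + 10*s^2 + 9*s)/(4*s^3 - 2*s^2 - 10*s - 4)
Step 4: reduce the feedback loop with forward ((A1*A2)+A3) and return (A4+A5), giving the overall T(s)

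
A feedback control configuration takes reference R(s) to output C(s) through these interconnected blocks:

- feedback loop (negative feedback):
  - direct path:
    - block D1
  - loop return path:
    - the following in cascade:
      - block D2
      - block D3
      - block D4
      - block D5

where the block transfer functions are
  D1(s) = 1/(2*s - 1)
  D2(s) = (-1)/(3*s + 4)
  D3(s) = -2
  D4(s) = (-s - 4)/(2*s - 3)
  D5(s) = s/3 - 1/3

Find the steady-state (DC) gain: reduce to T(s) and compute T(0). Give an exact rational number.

(1) reduce the series chain D2, D3, D4, D5; result (-2*s^2 - 6*s + 8)/(18*s^2 - 3*s - 36)
(2) apply the feedback formula to D1, (D2*D3*D4*D5); result (18*s^2 - 3*s - 36)/(36*s^3 - 26*s^2 - 75*s + 44)
Step 2 gives the overall T(s). Then T(0) = -36/44 = -9/11.

Therefore the answer is -9/11.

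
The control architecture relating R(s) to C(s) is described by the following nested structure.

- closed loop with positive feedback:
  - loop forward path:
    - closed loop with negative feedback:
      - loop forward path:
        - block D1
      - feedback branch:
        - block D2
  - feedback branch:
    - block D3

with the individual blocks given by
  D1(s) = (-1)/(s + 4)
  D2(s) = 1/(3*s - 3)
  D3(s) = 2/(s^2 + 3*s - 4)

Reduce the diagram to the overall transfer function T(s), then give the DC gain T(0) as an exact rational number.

Reducing step by step:

Step 1. collapse the loop (D1 forward, D2 return) gives (3 - 3*s)/(3*s^2 + 9*s - 13)
Step 2. collapse the loop ([D1/(1+D1*D2)] forward, D3 return) gives (-3*s^2 - 9*s + 12)/(3*s^3 + 21*s^2 + 23*s - 46)
Step 2 gives the overall T(s). Then T(0) = 12/(-46) = -6/23.

Answer: -6/23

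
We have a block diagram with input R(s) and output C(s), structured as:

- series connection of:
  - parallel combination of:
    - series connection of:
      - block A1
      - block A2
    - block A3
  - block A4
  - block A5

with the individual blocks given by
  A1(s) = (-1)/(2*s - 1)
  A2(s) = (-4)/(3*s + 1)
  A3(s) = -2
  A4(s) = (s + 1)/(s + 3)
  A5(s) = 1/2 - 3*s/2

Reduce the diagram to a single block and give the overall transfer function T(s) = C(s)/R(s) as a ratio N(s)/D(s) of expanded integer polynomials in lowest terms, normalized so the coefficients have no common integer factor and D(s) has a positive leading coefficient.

First reduce the diagram to T(s).

Step 1 - combine A1, A2 in series, giving 4/(6*s^2 - s - 1)
Step 2 - sum the parallel branches (A1*A2), A3, giving (-12*s^2 + 2*s + 6)/(6*s^2 - s - 1)
Step 3 - combine ((A1*A2)+A3), A4, A5 in series, giving the overall T(s)

Answer: (18*s^4 + 9*s^3 - 17*s^2 - 5*s + 3)/(6*s^3 + 17*s^2 - 4*s - 3)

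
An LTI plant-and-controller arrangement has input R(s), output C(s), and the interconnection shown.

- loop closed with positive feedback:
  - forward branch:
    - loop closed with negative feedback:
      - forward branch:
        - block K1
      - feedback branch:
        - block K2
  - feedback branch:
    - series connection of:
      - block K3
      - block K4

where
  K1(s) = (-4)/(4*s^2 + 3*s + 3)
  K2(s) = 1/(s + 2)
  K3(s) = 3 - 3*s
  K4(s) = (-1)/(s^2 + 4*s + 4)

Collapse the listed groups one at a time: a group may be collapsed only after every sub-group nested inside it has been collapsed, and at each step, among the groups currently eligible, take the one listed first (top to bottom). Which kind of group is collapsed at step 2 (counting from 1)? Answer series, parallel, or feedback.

Reducing step by step:

[1] reduce the feedback loop with forward K1 and return K2
[2] reduce the series chain K3, K4
[3] close the feedback loop around [K1/(1+K1*K2)], (K3*K4)
At step 2 the group reduced is series.

Answer: series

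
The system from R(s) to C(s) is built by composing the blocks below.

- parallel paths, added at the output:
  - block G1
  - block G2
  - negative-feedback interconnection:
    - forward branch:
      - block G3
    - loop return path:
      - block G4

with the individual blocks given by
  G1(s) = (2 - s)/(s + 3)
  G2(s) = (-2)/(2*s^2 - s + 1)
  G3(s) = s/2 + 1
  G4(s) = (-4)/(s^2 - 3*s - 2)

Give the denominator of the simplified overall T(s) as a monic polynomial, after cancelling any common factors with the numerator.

(1) close the feedback loop around G3, G4: (s^3 - s^2 - 8*s - 4)/(2*s^2 - 10*s - 12)
(2) combine G1, G2, [G3/(1+G3*G4)] in parallel: (2*s^6 - s^5 + 7*s^4 - 79*s^3 - 25*s^2 + 84*s + 36)/(4*s^5 - 10*s^4 - 78*s^3 - 34*s^2 - 6*s - 36)
T(s) is the step-2 result (common factors already cancelled). Leading coefficient of the denominator: 4. Divide through by 4 for the monic polynomial.

Final answer: s^5 - 5*s^4/2 - 39*s^3/2 - 17*s^2/2 - 3*s/2 - 9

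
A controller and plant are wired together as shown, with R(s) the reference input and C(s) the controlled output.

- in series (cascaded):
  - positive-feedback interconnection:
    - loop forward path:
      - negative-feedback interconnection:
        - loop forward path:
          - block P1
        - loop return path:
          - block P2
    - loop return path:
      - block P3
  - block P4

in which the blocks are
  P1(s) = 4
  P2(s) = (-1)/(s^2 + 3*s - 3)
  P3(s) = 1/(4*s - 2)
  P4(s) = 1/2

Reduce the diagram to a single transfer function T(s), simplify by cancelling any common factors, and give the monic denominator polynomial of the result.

(1) reduce the feedback loop with forward P1 and return P2 gives (4*s^2 + 12*s - 12)/(s^2 + 3*s - 7)
(2) apply the feedback formula to [P1/(1+P1*P2)], P3 gives (8*s^3 + 20*s^2 - 36*s + 12)/(2*s^3 + 3*s^2 - 23*s + 13)
(3) reduce the series chain [[P1/(1+P1*P2)]/(1-[P1/(1+P1*P2)]*P3)], P4 gives (4*s^3 + 10*s^2 - 18*s + 6)/(2*s^3 + 3*s^2 - 23*s + 13)
No further cancellation is possible in the step-3 result, so that is T(s). Its denominator becomes monic after dividing by the leading coefficient 2.

Final answer: s^3 + 3*s^2/2 - 23*s/2 + 13/2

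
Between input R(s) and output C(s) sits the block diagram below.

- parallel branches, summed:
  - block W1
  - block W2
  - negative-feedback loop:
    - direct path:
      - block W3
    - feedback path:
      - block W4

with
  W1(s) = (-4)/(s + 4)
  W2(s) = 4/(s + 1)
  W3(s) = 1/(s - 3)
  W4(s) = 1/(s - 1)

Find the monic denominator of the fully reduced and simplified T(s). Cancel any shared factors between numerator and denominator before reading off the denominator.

(1) close the feedback loop around W3, W4: (s - 1)/(s^2 - 4*s + 4)
(2) combine W1, W2, [W3/(1+W3*W4)] in parallel: (s^3 + 16*s^2 - 49*s + 44)/(s^4 + s^3 - 12*s^2 + 4*s + 16)
That last expression is T(s), already simplified, and its denominator is already monic.

Final answer: s^4 + s^3 - 12*s^2 + 4*s + 16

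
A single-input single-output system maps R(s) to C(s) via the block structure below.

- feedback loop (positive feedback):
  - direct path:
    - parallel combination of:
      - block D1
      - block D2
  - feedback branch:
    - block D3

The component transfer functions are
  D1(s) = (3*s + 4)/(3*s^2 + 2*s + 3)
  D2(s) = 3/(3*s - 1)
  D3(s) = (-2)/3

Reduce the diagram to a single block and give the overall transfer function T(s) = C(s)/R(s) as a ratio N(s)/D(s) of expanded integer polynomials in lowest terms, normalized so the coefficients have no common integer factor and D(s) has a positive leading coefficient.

Reducing step by step:

1. combine D1, D2 in parallel: (18*s^2 + 15*s + 5)/(9*s^3 + 3*s^2 + 7*s - 3)
2. close the feedback loop around (D1+D2), D3, which is the overall transfer function T(s) = C(s)/R(s) in lowest terms

Answer: (54*s^2 + 45*s + 15)/(27*s^3 + 45*s^2 + 51*s + 1)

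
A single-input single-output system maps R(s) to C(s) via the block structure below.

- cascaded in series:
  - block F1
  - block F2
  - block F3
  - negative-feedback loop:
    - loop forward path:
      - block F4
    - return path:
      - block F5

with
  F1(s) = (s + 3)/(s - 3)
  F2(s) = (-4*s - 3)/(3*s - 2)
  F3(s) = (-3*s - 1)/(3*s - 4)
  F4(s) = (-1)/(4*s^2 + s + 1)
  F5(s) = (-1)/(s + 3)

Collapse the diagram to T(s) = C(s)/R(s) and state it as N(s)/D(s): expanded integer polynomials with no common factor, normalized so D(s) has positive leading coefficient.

Answer: (-12*s^4 - 85*s^3 - 189*s^2 - 135*s - 27)/(36*s^6 - 63*s^5 - 301*s^4 + 566*s^3 - 244*s^2 + 152*s - 96)

Working:
Step 1: feedback reduction of F4, F5 -> (-s - 3)/(4*s^3 + 13*s^2 + 4*s + 4)
Step 2: combine F1, F2, F3, [F4/(1+F4*F5)] in series, giving the overall T(s)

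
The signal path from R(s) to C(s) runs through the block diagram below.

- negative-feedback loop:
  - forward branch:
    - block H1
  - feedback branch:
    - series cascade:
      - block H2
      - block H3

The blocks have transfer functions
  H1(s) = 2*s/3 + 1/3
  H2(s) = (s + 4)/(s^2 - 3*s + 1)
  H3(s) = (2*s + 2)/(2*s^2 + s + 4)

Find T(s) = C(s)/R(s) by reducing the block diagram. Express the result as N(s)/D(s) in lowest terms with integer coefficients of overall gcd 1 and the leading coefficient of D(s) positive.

Step 1 - series reduction of H2, H3: (2*s^2 + 10*s + 8)/(2*s^4 - 5*s^3 + 3*s^2 - 11*s + 4)
Step 2 - reduce the feedback loop with forward H1 and return (H2*H3), giving the overall T(s)

Hence the answer: (4*s^5 - 8*s^4 + s^3 - 19*s^2 - 3*s + 4)/(6*s^4 - 11*s^3 + 31*s^2 - 7*s + 20)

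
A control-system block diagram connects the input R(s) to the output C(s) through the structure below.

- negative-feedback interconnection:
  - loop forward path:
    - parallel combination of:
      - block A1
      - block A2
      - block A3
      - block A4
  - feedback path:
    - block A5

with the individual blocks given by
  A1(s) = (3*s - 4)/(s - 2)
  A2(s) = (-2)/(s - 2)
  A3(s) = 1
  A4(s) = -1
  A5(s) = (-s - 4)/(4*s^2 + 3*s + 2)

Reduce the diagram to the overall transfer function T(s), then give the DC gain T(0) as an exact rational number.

1. parallel reduction of A1, A2, A3, A4 -> 3
2. close the feedback loop around (A1+A2+A3+A4), A5 -> (12*s^2 + 9*s + 6)/(4*s^2 - 10)
DC gain: substitute s = 0 into T(s) from step 2: T(0) = 6/(-10) = -3/5.

Answer: -3/5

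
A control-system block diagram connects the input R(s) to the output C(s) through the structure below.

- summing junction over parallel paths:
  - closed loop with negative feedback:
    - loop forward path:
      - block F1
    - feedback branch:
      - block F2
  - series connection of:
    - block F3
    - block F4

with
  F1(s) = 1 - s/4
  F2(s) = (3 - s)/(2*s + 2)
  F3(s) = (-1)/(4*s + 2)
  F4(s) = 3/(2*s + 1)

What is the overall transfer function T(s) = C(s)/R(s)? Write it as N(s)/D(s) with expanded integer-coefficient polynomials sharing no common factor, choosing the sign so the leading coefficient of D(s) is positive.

Step 1 - reduce the feedback loop with forward F1 and return F2, giving (-2*s^2 + 6*s + 8)/(s^2 + s + 20)
Step 2 - reduce the series chain F3, F4, giving (-3)/(8*s^2 + 8*s + 2)
Step 3 - combine [F1/(1+F1*F2)], (F3*F4) in parallel - this is the overall T(s), already in the required normalized form

Therefore the answer is (-16*s^4 + 32*s^3 + 105*s^2 + 73*s - 44)/(8*s^4 + 16*s^3 + 170*s^2 + 162*s + 40).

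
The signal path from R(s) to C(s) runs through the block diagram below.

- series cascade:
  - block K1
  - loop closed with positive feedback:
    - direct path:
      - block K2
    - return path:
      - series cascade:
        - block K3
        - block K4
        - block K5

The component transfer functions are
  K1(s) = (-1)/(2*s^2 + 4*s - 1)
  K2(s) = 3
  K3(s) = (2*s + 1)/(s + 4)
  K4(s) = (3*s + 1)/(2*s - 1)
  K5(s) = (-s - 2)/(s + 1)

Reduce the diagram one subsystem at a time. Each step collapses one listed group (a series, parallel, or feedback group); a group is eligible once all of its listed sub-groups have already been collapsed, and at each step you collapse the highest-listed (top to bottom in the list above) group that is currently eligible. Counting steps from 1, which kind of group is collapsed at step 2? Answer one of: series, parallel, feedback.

The answer is feedback.

Reasoning:
(1) multiply K3, K4, K5 (series)
(2) reduce the feedback loop with forward K2 and return (K3*K4*K5)
(3) series reduction of K1, [K2/(1-K2*(K3*K4*K5))]
Step 2: feedback.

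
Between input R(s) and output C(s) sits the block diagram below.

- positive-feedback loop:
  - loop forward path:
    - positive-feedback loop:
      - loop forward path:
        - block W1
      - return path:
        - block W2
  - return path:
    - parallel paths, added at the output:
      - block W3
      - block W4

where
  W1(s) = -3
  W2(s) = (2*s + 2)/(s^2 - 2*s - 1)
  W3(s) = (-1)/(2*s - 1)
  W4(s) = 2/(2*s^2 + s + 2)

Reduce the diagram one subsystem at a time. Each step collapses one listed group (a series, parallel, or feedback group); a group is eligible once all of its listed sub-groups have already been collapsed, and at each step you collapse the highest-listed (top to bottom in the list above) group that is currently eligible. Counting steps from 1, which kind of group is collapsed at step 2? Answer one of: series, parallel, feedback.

(1) reduce the feedback loop with forward W1 and return W2
(2) parallel reduction of W3, W4
(3) close the feedback loop around [W1/(1-W1*W2)], (W3+W4)
Step 2: parallel.

Final answer: parallel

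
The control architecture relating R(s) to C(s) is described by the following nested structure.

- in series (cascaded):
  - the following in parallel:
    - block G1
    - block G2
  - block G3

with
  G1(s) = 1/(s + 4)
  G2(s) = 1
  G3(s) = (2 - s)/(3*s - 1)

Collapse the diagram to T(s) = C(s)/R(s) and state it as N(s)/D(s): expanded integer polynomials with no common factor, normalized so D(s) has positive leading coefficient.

Answer: (-s^2 - 3*s + 10)/(3*s^2 + 11*s - 4)

Working:
Step 1. reduce the parallel group G1, G2; result (s + 5)/(s + 4)
Step 2. multiply (G1+G2), G3 (series), which is the overall transfer function T(s) = C(s)/R(s) in lowest terms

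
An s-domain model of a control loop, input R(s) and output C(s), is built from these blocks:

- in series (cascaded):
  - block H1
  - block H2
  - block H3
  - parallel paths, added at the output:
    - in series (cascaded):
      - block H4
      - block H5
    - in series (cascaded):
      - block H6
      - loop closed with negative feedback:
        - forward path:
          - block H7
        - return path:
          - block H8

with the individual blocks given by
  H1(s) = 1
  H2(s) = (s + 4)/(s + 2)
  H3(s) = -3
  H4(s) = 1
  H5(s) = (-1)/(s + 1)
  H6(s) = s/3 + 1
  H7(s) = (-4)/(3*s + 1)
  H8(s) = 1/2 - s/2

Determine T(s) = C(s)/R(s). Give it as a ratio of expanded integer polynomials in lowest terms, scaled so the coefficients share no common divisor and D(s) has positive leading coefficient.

Step 1 - combine H4, H5 in series, giving (-1)/(s + 1)
Step 2 - collapse the loop (H7 forward, H8 return), giving (-4)/(5*s - 1)
Step 3 - cascade H6, [H7/(1+H7*H8)], giving (-4*s - 12)/(15*s - 3)
Step 4 - parallel reduction of (H4*H5), (H6*[H7/(1+H7*H8)]), giving (-4*s^2 - 31*s - 9)/(15*s^2 + 12*s - 3)
Step 5 - series reduction of H1, H2, H3, ((H4*H5)+(H6*[H7/(1+H7*H8)])), giving the overall T(s)

Hence the answer: (4*s^3 + 47*s^2 + 133*s + 36)/(5*s^3 + 14*s^2 + 7*s - 2)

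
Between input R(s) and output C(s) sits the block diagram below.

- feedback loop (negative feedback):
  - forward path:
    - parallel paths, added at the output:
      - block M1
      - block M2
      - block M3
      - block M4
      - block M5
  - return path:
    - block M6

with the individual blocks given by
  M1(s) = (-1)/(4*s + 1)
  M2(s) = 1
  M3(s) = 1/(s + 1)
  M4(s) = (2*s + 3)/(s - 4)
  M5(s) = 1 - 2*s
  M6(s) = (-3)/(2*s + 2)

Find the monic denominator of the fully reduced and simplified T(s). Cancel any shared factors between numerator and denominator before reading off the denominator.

(1) add M1, M2, M3, M4, M5 (parallel): (-8*s^4 + 38*s^3 + 41*s^2 - 25*s - 5)/(4*s^3 - 11*s^2 - 19*s - 4)
(2) feedback reduction of (M1+M2+M3+M4+M5), M6: (-16*s^5 + 60*s^4 + 158*s^3 + 32*s^2 - 60*s - 10)/(32*s^4 - 128*s^3 - 183*s^2 + 29*s + 7)
No further cancellation is possible in the step-2 result, so that is T(s). Its denominator becomes monic after dividing by the leading coefficient 32.

Final answer: s^4 - 4*s^3 - 183*s^2/32 + 29*s/32 + 7/32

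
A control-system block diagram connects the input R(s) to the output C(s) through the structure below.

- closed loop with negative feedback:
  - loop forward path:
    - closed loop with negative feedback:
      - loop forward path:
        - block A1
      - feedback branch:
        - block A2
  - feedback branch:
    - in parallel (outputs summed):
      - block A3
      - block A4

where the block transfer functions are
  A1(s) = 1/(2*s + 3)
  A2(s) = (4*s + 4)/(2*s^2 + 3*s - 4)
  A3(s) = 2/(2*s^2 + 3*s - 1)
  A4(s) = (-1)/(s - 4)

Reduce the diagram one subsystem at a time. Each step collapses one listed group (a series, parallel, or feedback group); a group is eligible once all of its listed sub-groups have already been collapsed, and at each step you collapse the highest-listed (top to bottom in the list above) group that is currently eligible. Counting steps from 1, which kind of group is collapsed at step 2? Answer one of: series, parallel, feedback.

Reducing step by step:

[1] collapse the loop (A1 forward, A2 return)
[2] reduce the parallel group A3, A4
[3] collapse the loop ([A1/(1+A1*A2)] forward, (A3+A4) return)
Step 2: parallel.

Answer: parallel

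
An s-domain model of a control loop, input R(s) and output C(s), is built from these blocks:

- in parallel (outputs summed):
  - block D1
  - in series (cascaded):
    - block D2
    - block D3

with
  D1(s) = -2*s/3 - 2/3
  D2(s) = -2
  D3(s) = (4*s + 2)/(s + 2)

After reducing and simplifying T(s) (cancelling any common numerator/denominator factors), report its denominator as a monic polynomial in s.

The answer is s + 2.

Reasoning:
1. reduce the series chain D2, D3: (-8*s - 4)/(s + 2)
2. parallel reduction of D1, (D2*D3): (-2*s^2 - 30*s - 16)/(3*s + 6)
No further cancellation is possible in the step-2 result, so that is T(s). Its denominator becomes monic after dividing by the leading coefficient 3.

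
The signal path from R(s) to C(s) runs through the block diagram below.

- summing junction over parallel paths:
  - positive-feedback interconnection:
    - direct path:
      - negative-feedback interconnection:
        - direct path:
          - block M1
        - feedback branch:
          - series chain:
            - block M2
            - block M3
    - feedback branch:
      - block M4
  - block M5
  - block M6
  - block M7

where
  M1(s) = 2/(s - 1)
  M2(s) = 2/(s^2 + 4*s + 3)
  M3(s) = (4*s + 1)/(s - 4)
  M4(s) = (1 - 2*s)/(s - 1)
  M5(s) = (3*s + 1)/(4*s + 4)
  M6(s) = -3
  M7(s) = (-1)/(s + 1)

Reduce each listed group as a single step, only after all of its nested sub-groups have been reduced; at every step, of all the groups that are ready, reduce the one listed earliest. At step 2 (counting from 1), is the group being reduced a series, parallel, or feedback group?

Step 1. reduce the series chain M2, M3
Step 2. reduce the feedback loop with forward M1 and return (M2*M3)
Step 3. feedback reduction of [M1/(1+M1*(M2*M3))], M4
Step 4. combine [[M1/(1+M1*(M2*M3))]/(1-[M1/(1+M1*(M2*M3))]*M4)], M5, M6, M7 in parallel
At step 2 the group reduced is feedback.

Therefore the answer is feedback.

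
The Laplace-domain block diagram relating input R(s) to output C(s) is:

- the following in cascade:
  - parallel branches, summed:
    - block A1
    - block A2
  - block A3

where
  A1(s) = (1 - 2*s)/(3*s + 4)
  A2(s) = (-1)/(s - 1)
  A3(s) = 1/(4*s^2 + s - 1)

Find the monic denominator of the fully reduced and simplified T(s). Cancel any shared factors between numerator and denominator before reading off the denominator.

Answer: s^4 + 7*s^3/12 - 3*s^2/2 - 5*s/12 + 1/3

Working:
1. reduce the parallel group A1, A2: (-2*s^2 - 5)/(3*s^2 + s - 4)
2. reduce the series chain (A1+A2), A3: (-2*s^2 - 5)/(12*s^4 + 7*s^3 - 18*s^2 - 5*s + 4)
T(s) is the step-2 result (common factors already cancelled). Leading coefficient of the denominator: 12. Divide through by 12 for the monic polynomial.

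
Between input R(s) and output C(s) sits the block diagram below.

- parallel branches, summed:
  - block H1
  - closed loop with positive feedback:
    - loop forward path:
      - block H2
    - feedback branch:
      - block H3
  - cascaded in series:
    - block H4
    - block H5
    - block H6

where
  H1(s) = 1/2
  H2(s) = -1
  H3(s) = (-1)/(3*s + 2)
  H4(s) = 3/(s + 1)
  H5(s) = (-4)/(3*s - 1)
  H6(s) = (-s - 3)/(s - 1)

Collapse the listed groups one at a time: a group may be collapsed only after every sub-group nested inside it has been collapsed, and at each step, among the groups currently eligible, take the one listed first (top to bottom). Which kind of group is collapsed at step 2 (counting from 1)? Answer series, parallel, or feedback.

The answer is series.

Reasoning:
Step 1. close the feedback loop around H2, H3
Step 2. cascade H4, H5, H6
Step 3. sum the parallel branches H1, [H2/(1-H2*H3)], (H4*H5*H6)
The group at step 2 is a series group.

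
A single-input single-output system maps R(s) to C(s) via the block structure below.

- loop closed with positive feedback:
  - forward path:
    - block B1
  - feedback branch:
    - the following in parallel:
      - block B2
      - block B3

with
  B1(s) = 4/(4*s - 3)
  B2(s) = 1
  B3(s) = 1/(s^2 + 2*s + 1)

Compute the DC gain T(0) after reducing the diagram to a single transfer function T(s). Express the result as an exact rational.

Reducing step by step:

(1) add B2, B3 (parallel): (s^2 + 2*s + 2)/(s^2 + 2*s + 1)
(2) apply the feedback formula to B1, (B2+B3): (4*s^2 + 8*s + 4)/(4*s^3 + s^2 - 10*s - 11)
Step 2 gives the overall T(s). Then T(0) = 4/(-11) = -4/11.

Answer: -4/11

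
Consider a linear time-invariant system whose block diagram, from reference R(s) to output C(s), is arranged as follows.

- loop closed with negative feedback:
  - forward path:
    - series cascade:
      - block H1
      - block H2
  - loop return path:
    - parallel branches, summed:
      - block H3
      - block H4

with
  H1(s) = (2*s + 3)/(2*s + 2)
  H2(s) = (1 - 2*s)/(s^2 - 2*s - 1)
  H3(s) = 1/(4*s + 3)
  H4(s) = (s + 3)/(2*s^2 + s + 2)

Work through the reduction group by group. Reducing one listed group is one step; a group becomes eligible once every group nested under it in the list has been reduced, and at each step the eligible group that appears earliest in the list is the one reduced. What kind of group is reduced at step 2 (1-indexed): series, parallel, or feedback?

Answer: parallel

Working:
Step 1. series reduction of H1, H2
Step 2. add H3, H4 (parallel)
Step 3. feedback reduction of (H1*H2), (H3+H4)
Step 2: parallel.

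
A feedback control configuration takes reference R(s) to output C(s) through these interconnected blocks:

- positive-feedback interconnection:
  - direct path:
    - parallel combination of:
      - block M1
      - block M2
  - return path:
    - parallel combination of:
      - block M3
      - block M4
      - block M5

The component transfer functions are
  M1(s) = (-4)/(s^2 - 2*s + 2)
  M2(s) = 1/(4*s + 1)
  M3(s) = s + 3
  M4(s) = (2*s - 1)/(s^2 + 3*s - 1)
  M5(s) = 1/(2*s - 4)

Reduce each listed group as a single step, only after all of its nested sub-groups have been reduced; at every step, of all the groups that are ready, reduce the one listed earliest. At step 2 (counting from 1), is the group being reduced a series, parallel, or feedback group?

[1] sum the parallel branches M1, M2
[2] add M3, M4, M5 (parallel)
[3] reduce the feedback loop with forward (M1+M2) and return (M3+M4+M5)
So the answer for step 2 is parallel.

Therefore the answer is parallel.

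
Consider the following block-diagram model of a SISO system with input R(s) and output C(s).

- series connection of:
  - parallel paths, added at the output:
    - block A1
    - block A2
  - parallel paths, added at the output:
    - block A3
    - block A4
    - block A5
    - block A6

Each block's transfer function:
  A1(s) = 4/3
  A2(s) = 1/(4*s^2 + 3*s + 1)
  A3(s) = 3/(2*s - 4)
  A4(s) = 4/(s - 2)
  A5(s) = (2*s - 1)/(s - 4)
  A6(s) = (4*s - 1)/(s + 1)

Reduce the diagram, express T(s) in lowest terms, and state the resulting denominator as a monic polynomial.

The answer is s^5 - 17*s^4/4 - 3*s^3/2 + 33*s^2/4 + 13*s/2 + 2.

Reasoning:
1. sum the parallel branches A1, A2 gives (16*s^2 + 12*s + 7)/(12*s^2 + 9*s + 3)
2. parallel reduction of A3, A4, A5, A6 gives (12*s^3 - 45*s^2 + 37*s - 56)/(2*s^3 - 10*s^2 + 4*s + 16)
3. combine (A1+A2), (A3+A4+A5+A6) in series gives (192*s^5 - 576*s^4 + 136*s^3 - 767*s^2 - 413*s - 392)/(24*s^5 - 102*s^4 - 36*s^3 + 198*s^2 + 156*s + 48)
T(s) is the step-3 result (common factors already cancelled). Leading coefficient of the denominator: 24. Divide through by 24 for the monic polynomial.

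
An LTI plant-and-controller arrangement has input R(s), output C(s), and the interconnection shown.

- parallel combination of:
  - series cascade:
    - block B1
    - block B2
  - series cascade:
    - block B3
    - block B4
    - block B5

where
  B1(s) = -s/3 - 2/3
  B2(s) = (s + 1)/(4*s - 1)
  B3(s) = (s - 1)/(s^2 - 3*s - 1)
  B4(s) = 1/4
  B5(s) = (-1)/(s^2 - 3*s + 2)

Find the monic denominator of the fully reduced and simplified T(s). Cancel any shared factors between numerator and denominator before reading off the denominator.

1. multiply B1, B2 (series); result (-s^2 - 3*s - 2)/(12*s - 3)
2. series reduction of B3, B4, B5; result (-1)/(4*s^3 - 20*s^2 + 20*s + 8)
3. sum the parallel branches (B1*B2), (B3*B4*B5); result (-4*s^5 + 8*s^4 + 32*s^3 - 28*s^2 - 76*s - 13)/(48*s^4 - 252*s^3 + 300*s^2 + 36*s - 24)
Step 3 gives the fully reduced T(s), with no common factor left to cancel. The denominator's leading coefficient is 48, so divide each of its coefficients by 48 to get the monic form.

Hence the answer: s^4 - 21*s^3/4 + 25*s^2/4 + 3*s/4 - 1/2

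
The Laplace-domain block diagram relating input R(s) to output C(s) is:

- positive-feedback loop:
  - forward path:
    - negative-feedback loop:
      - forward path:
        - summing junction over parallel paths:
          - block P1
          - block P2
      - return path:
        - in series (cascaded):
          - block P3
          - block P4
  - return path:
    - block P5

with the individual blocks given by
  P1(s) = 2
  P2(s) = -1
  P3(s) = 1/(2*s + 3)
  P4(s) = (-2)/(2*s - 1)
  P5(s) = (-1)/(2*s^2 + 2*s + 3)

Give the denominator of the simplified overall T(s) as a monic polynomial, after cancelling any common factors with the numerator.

Step 1 - sum the parallel branches P1, P2; result 1
Step 2 - series reduction of P3, P4; result (-2)/(4*s^2 + 4*s - 3)
Step 3 - feedback reduction of (P1+P2), (P3*P4); result (4*s^2 + 4*s - 3)/(4*s^2 + 4*s - 5)
Step 4 - feedback reduction of [(P1+P2)/(1+(P1+P2)*(P3*P4))], P5; result (8*s^4 + 16*s^3 + 14*s^2 + 6*s - 9)/(8*s^4 + 16*s^3 + 14*s^2 + 6*s - 18)
That last expression is T(s), already simplified. Scaling its denominator by 1/8 (the reciprocal of the leading coefficient) yields the monic denominator.

Hence the answer: s^4 + 2*s^3 + 7*s^2/4 + 3*s/4 - 9/4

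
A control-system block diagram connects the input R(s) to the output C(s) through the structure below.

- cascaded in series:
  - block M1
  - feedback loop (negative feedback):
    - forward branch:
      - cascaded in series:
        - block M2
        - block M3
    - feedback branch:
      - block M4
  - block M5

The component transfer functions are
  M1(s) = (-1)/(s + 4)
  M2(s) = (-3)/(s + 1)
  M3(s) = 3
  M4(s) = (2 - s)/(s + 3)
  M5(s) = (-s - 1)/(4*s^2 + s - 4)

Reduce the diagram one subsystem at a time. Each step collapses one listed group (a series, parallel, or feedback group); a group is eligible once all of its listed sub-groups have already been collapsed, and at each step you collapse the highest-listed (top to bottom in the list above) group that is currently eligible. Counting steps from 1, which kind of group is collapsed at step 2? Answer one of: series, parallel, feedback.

[1] multiply M2, M3 (series)
[2] apply the feedback formula to (M2*M3), M4
[3] multiply M1, [(M2*M3)/(1+(M2*M3)*M4)], M5 (series)
Step 2: feedback.

Final answer: feedback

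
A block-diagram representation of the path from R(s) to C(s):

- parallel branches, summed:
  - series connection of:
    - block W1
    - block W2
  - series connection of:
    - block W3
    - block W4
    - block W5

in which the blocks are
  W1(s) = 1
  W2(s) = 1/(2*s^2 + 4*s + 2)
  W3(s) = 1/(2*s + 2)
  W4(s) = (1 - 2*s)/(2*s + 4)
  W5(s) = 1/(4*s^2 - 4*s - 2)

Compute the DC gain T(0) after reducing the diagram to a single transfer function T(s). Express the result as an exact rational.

The answer is 7/16.

Reasoning:
Step 1 - cascade W1, W2 gives 1/(2*s^2 + 4*s + 2)
Step 2 - cascade W3, W4, W5 gives (1 - 2*s)/(16*s^4 + 32*s^3 - 24*s^2 - 56*s - 16)
Step 3 - combine (W1*W2), (W3*W4*W5) in parallel gives (8*s^3 + 6*s^2 - 21*s - 7)/(16*s^5 + 48*s^4 + 8*s^3 - 80*s^2 - 72*s - 16)
Evaluating the step-3 result (the overall T(s)) at s = 0 gives T(0) = -7/(-16) = 7/16.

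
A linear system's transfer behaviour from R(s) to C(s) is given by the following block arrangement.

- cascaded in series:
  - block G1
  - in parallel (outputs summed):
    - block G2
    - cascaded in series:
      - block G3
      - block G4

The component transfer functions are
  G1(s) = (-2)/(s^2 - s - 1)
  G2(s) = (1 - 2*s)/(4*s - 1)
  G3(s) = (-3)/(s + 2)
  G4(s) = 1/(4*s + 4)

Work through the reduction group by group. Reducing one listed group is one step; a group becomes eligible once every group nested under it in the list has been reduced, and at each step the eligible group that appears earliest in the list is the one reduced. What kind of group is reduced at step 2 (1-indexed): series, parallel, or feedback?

Reducing step by step:

Step 1. reduce the series chain G3, G4
Step 2. add G2, (G3*G4) (parallel)
Step 3. series reduction of G1, (G2+(G3*G4))
So the answer for step 2 is parallel.

Answer: parallel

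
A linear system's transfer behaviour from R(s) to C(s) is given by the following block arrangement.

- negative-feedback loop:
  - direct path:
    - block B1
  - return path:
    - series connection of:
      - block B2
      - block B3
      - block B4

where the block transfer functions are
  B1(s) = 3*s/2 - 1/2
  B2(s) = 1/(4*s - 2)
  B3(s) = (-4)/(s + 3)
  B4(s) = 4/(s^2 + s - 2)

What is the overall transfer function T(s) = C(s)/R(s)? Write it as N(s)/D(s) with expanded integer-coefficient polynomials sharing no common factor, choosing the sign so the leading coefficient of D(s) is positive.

Step 1: cascade B2, B3, B4: (-8)/(2*s^4 + 7*s^3 - 2*s^2 - 13*s + 6)
Step 2: apply the feedback formula to B1, (B2*B3*B4) - this is the overall T(s), already in the required normalized form

Answer: (6*s^5 + 19*s^4 - 13*s^3 - 37*s^2 + 31*s - 6)/(4*s^4 + 14*s^3 - 4*s^2 - 50*s + 20)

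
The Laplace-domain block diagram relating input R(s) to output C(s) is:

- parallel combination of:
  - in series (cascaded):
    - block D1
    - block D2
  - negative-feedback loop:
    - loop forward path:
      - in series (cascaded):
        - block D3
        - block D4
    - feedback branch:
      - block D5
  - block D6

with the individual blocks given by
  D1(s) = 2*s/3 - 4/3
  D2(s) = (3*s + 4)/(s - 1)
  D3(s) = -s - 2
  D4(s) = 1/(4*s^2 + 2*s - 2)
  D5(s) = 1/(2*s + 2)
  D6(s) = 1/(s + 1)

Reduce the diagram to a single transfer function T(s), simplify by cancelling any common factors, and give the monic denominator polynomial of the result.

Reducing step by step:

(1) series reduction of D1, D2, giving (6*s^2 - 4*s - 16)/(3*s - 3)
(2) reduce the series chain D3, D4, giving (-s - 2)/(4*s^2 + 2*s - 2)
(3) reduce the feedback loop with forward (D3*D4) and return D5, giving (-2*s^2 - 6*s - 4)/(8*s^3 + 12*s^2 - s - 6)
(4) combine (D1*D2), [(D3*D4)/(1+(D3*D4)*D5)], D6 in parallel, giving (48*s^6 + 88*s^5 - 124*s^4 - 412*s^3 - 229*s^2 + 139*s + 126)/(24*s^5 + 36*s^4 - 27*s^3 - 54*s^2 + 3*s + 18)
That last expression is T(s), already simplified. Scaling its denominator by 1/24 (the reciprocal of the leading coefficient) yields the monic denominator.

Answer: s^5 + 3*s^4/2 - 9*s^3/8 - 9*s^2/4 + s/8 + 3/4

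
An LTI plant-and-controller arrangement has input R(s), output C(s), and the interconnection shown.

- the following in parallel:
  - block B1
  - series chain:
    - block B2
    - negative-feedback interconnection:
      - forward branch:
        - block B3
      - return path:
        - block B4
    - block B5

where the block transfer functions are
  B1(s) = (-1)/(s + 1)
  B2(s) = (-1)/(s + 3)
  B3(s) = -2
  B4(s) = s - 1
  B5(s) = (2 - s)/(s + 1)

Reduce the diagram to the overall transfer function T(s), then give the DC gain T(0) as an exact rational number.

(1) apply the feedback formula to B3, B4: 2/(2*s - 3)
(2) cascade B2, [B3/(1+B3*B4)], B5: (2*s - 4)/(2*s^3 + 5*s^2 - 6*s - 9)
(3) sum the parallel branches B1, (B2*[B3/(1+B3*B4)]*B5): (-2*s^2 - s + 5)/(2*s^3 + 5*s^2 - 6*s - 9)
Evaluating the step-3 result (the overall T(s)) at s = 0 gives T(0) = 5/(-9) = -5/9.

Therefore the answer is -5/9.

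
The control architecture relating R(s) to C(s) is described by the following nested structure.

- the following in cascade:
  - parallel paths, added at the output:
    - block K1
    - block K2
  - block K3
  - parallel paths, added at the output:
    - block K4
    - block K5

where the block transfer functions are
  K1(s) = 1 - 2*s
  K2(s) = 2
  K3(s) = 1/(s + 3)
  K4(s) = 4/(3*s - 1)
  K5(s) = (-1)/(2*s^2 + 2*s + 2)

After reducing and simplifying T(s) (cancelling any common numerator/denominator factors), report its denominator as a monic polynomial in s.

Reducing step by step:

Step 1. combine K1, K2 in parallel; result 3 - 2*s
Step 2. combine K4, K5 in parallel; result (8*s^2 + 5*s + 9)/(6*s^3 + 4*s^2 + 4*s - 2)
Step 3. multiply (K1+K2), K3, (K4+K5) (series); result (-16*s^3 + 14*s^2 - 3*s + 27)/(6*s^4 + 22*s^3 + 16*s^2 + 10*s - 6)
The result of step 3 is T(s) in lowest terms. Its denominator has leading coefficient 6; dividing the denominator through by 6 makes it monic.

Answer: s^4 + 11*s^3/3 + 8*s^2/3 + 5*s/3 - 1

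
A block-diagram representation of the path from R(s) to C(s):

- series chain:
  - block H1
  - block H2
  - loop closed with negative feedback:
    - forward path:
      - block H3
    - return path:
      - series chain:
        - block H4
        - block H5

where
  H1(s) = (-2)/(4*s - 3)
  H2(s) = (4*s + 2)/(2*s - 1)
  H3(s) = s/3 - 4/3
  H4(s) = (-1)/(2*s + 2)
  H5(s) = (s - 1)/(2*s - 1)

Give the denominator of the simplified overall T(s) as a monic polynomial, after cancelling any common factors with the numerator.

Step 1 - multiply H4, H5 (series), giving (1 - s)/(4*s^2 + 2*s - 2)
Step 2 - collapse the loop (H3 forward, (H4*H5) return), giving (4*s^3 - 14*s^2 - 10*s + 8)/(11*s^2 + 11*s - 10)
Step 3 - combine H1, H2, [H3/(1+H3*(H4*H5))] in series, giving (-16*s^3 + 40*s^2 + 88*s + 32)/(44*s^3 + 11*s^2 - 73*s + 30)
The result of step 3 is T(s) in lowest terms. Its denominator has leading coefficient 44; dividing the denominator through by 44 makes it monic.

Answer: s^3 + s^2/4 - 73*s/44 + 15/22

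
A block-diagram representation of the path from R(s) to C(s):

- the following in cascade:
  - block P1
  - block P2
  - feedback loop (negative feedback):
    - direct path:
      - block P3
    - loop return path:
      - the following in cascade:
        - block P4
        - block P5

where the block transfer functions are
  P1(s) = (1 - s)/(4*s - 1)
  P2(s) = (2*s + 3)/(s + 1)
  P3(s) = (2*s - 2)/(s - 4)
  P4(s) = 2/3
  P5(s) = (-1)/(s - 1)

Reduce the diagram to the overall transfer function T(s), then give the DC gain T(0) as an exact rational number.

Reducing step by step:

[1] reduce the series chain P4, P5: (-2)/(3*s - 3)
[2] reduce the feedback loop with forward P3 and return (P4*P5): (6*s - 6)/(3*s - 16)
[3] series reduction of P1, P2, [P3/(1+P3*(P4*P5))]: (-12*s^3 + 6*s^2 + 24*s - 18)/(12*s^3 - 55*s^2 - 51*s + 16)
DC gain: substitute s = 0 into T(s) from step 3: T(0) = -18/16 = -9/8.

Answer: -9/8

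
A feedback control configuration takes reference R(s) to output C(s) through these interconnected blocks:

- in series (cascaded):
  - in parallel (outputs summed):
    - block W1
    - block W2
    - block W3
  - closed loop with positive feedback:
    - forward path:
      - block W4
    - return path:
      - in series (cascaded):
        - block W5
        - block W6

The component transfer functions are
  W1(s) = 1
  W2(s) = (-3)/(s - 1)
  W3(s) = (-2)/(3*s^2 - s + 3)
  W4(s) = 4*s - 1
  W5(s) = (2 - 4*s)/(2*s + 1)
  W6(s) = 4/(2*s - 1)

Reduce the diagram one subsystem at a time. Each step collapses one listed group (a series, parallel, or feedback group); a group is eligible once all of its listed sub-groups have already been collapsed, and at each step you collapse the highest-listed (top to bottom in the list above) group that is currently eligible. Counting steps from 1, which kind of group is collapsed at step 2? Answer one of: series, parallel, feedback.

Reducing step by step:

Step 1 - reduce the parallel group W1, W2, W3
Step 2 - multiply W5, W6 (series)
Step 3 - feedback reduction of W4, (W5*W6)
Step 4 - combine (W1+W2+W3), [W4/(1-W4*(W5*W6))] in series
At step 2 the group reduced is series.

Answer: series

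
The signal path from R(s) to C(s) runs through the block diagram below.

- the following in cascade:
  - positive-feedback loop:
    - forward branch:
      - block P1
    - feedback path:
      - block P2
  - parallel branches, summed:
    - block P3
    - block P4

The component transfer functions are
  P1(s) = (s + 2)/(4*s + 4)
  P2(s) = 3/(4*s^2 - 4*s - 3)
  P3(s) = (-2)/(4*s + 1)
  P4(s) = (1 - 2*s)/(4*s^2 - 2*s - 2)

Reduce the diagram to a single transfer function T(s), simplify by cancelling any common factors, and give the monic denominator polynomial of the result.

Step 1 - reduce the feedback loop with forward P1 and return P2; result (4*s^3 + 4*s^2 - 11*s - 6)/(16*s^3 - 31*s - 18)
Step 2 - reduce the parallel group P3, P4; result (-16*s^2 + 6*s + 5)/(16*s^3 - 4*s^2 - 10*s - 2)
Step 3 - combine [P1/(1-P1*P2)], (P3+P4) in series; result (-32*s^4 - 4*s^3 + 112*s^2 - 31*s - 30)/(128*s^5 - 96*s^4 - 280*s^3 + 42*s^2 + 170*s + 36)
T(s) is the step-3 result (common factors already cancelled). Leading coefficient of the denominator: 128. Divide through by 128 for the monic polynomial.

Hence the answer: s^5 - 3*s^4/4 - 35*s^3/16 + 21*s^2/64 + 85*s/64 + 9/32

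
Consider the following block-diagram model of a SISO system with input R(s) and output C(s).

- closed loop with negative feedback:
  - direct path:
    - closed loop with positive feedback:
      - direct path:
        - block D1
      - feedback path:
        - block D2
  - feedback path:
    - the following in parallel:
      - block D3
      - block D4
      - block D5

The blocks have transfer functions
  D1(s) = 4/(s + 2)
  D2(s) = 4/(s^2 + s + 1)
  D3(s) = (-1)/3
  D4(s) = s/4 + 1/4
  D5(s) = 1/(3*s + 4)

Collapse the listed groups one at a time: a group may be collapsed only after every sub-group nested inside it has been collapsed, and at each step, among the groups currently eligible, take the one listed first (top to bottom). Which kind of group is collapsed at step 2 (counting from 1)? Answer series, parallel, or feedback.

Reducing step by step:

(1) reduce the feedback loop with forward D1 and return D2
(2) add D3, D4, D5 (parallel)
(3) collapse the loop ([D1/(1-D1*D2)] forward, (D3+D4+D5) return)
At step 2 the group reduced is parallel.

Answer: parallel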